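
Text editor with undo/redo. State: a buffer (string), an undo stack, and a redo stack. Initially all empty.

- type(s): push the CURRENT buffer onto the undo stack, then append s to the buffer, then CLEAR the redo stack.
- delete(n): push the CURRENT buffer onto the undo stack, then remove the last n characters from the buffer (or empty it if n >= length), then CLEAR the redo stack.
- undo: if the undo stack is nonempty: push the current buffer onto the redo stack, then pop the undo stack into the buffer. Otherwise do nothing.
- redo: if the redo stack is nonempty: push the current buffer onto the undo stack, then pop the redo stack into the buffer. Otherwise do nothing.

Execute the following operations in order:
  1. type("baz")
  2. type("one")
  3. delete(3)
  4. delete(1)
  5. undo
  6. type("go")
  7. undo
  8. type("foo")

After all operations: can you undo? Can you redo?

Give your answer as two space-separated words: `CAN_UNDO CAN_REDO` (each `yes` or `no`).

After op 1 (type): buf='baz' undo_depth=1 redo_depth=0
After op 2 (type): buf='bazone' undo_depth=2 redo_depth=0
After op 3 (delete): buf='baz' undo_depth=3 redo_depth=0
After op 4 (delete): buf='ba' undo_depth=4 redo_depth=0
After op 5 (undo): buf='baz' undo_depth=3 redo_depth=1
After op 6 (type): buf='bazgo' undo_depth=4 redo_depth=0
After op 7 (undo): buf='baz' undo_depth=3 redo_depth=1
After op 8 (type): buf='bazfoo' undo_depth=4 redo_depth=0

Answer: yes no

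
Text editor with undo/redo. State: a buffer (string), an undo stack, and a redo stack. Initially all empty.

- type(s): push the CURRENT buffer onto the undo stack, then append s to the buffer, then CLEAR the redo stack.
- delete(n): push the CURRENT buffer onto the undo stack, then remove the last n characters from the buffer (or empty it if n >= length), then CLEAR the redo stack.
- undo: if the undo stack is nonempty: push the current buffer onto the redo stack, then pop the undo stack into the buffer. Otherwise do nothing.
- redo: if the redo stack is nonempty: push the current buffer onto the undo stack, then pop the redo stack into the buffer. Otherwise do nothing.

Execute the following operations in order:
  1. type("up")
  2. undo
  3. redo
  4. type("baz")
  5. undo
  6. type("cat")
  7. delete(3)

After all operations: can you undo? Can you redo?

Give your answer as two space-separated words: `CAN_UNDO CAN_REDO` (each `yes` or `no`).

Answer: yes no

Derivation:
After op 1 (type): buf='up' undo_depth=1 redo_depth=0
After op 2 (undo): buf='(empty)' undo_depth=0 redo_depth=1
After op 3 (redo): buf='up' undo_depth=1 redo_depth=0
After op 4 (type): buf='upbaz' undo_depth=2 redo_depth=0
After op 5 (undo): buf='up' undo_depth=1 redo_depth=1
After op 6 (type): buf='upcat' undo_depth=2 redo_depth=0
After op 7 (delete): buf='up' undo_depth=3 redo_depth=0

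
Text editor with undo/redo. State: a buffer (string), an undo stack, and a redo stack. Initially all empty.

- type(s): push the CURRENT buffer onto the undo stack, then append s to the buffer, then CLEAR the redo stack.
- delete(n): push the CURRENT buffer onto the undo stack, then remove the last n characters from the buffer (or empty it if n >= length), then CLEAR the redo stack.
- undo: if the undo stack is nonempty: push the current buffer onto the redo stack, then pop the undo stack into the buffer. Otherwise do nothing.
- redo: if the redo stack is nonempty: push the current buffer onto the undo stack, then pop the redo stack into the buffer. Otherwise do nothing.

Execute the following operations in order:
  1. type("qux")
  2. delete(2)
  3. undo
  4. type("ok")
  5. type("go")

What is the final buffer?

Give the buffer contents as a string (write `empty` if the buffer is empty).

Answer: quxokgo

Derivation:
After op 1 (type): buf='qux' undo_depth=1 redo_depth=0
After op 2 (delete): buf='q' undo_depth=2 redo_depth=0
After op 3 (undo): buf='qux' undo_depth=1 redo_depth=1
After op 4 (type): buf='quxok' undo_depth=2 redo_depth=0
After op 5 (type): buf='quxokgo' undo_depth=3 redo_depth=0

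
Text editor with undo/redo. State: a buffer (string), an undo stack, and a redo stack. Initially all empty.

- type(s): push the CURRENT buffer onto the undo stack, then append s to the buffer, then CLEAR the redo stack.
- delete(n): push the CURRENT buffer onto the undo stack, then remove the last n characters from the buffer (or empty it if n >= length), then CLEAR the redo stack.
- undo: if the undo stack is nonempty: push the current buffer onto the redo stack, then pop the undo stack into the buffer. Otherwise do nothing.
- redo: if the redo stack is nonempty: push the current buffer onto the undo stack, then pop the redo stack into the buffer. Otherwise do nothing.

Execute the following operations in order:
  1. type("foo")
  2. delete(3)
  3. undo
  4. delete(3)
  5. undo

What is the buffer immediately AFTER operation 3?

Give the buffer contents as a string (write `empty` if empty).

Answer: foo

Derivation:
After op 1 (type): buf='foo' undo_depth=1 redo_depth=0
After op 2 (delete): buf='(empty)' undo_depth=2 redo_depth=0
After op 3 (undo): buf='foo' undo_depth=1 redo_depth=1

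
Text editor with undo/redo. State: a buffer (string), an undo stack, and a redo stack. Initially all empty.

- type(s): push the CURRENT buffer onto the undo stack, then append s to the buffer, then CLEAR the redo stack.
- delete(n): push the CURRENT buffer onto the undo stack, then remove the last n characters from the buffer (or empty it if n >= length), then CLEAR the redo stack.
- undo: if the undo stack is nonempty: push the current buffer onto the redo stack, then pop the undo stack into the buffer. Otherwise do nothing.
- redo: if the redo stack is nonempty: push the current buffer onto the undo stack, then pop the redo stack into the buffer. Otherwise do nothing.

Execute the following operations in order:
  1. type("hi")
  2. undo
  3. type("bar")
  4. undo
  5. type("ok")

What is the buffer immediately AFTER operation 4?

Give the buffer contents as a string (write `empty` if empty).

After op 1 (type): buf='hi' undo_depth=1 redo_depth=0
After op 2 (undo): buf='(empty)' undo_depth=0 redo_depth=1
After op 3 (type): buf='bar' undo_depth=1 redo_depth=0
After op 4 (undo): buf='(empty)' undo_depth=0 redo_depth=1

Answer: empty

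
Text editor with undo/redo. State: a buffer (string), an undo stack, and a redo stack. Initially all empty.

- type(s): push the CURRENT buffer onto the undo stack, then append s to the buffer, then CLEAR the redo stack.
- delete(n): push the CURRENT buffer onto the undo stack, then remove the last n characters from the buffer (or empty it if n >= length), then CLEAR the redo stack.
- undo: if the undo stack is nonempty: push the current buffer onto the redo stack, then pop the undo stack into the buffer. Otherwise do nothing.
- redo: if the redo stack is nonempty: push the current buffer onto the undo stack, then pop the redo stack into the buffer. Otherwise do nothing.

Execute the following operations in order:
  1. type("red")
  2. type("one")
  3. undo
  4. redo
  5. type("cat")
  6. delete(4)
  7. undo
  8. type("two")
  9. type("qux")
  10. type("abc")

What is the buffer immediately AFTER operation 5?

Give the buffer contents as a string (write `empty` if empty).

After op 1 (type): buf='red' undo_depth=1 redo_depth=0
After op 2 (type): buf='redone' undo_depth=2 redo_depth=0
After op 3 (undo): buf='red' undo_depth=1 redo_depth=1
After op 4 (redo): buf='redone' undo_depth=2 redo_depth=0
After op 5 (type): buf='redonecat' undo_depth=3 redo_depth=0

Answer: redonecat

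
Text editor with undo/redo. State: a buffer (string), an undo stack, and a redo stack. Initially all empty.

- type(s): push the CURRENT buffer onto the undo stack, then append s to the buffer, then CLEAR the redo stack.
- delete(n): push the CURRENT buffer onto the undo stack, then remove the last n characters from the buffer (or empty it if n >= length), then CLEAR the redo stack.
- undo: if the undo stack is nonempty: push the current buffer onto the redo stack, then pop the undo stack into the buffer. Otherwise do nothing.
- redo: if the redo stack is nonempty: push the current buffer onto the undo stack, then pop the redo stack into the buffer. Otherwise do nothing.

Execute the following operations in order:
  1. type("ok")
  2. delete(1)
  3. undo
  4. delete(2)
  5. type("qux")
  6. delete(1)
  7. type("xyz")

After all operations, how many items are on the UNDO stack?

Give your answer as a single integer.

After op 1 (type): buf='ok' undo_depth=1 redo_depth=0
After op 2 (delete): buf='o' undo_depth=2 redo_depth=0
After op 3 (undo): buf='ok' undo_depth=1 redo_depth=1
After op 4 (delete): buf='(empty)' undo_depth=2 redo_depth=0
After op 5 (type): buf='qux' undo_depth=3 redo_depth=0
After op 6 (delete): buf='qu' undo_depth=4 redo_depth=0
After op 7 (type): buf='quxyz' undo_depth=5 redo_depth=0

Answer: 5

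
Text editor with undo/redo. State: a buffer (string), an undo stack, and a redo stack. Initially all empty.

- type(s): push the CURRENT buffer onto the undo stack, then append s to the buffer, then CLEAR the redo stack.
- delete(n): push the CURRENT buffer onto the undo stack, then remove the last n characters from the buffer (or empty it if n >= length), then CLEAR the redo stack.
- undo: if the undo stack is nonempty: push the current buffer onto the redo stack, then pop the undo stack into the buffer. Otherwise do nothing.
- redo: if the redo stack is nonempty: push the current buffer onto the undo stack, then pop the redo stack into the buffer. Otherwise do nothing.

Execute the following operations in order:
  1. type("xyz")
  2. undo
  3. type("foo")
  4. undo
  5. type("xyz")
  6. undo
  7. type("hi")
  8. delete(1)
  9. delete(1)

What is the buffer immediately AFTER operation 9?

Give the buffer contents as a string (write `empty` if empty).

After op 1 (type): buf='xyz' undo_depth=1 redo_depth=0
After op 2 (undo): buf='(empty)' undo_depth=0 redo_depth=1
After op 3 (type): buf='foo' undo_depth=1 redo_depth=0
After op 4 (undo): buf='(empty)' undo_depth=0 redo_depth=1
After op 5 (type): buf='xyz' undo_depth=1 redo_depth=0
After op 6 (undo): buf='(empty)' undo_depth=0 redo_depth=1
After op 7 (type): buf='hi' undo_depth=1 redo_depth=0
After op 8 (delete): buf='h' undo_depth=2 redo_depth=0
After op 9 (delete): buf='(empty)' undo_depth=3 redo_depth=0

Answer: empty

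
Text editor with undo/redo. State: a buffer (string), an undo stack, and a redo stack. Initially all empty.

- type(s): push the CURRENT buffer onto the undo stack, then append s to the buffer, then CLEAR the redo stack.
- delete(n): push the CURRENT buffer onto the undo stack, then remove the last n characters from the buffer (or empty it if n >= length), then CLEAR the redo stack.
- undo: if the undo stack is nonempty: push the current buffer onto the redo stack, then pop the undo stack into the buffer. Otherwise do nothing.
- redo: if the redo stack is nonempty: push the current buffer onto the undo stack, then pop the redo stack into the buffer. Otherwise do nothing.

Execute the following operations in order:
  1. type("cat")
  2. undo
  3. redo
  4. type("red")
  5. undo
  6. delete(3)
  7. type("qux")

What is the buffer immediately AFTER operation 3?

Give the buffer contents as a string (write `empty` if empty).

After op 1 (type): buf='cat' undo_depth=1 redo_depth=0
After op 2 (undo): buf='(empty)' undo_depth=0 redo_depth=1
After op 3 (redo): buf='cat' undo_depth=1 redo_depth=0

Answer: cat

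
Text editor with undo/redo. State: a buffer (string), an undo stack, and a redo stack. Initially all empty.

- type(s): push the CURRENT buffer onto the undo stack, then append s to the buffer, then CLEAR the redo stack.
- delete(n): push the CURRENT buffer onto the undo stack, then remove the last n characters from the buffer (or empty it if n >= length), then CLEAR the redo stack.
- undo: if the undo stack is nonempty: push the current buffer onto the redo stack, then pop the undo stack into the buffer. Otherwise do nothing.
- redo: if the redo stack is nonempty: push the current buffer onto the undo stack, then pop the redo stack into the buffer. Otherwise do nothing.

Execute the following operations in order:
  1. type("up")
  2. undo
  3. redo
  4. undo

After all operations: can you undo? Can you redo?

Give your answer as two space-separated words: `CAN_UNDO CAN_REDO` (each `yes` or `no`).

Answer: no yes

Derivation:
After op 1 (type): buf='up' undo_depth=1 redo_depth=0
After op 2 (undo): buf='(empty)' undo_depth=0 redo_depth=1
After op 3 (redo): buf='up' undo_depth=1 redo_depth=0
After op 4 (undo): buf='(empty)' undo_depth=0 redo_depth=1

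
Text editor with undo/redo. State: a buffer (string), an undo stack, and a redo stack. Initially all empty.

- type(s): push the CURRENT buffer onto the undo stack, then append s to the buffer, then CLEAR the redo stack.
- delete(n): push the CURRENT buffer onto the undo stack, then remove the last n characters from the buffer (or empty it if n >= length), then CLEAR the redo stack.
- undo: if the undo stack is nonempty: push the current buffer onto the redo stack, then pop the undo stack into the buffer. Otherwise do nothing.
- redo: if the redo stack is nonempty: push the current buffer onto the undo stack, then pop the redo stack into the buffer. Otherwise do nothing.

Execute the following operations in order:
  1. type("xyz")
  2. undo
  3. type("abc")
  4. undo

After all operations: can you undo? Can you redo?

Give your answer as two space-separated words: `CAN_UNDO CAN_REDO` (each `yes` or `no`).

After op 1 (type): buf='xyz' undo_depth=1 redo_depth=0
After op 2 (undo): buf='(empty)' undo_depth=0 redo_depth=1
After op 3 (type): buf='abc' undo_depth=1 redo_depth=0
After op 4 (undo): buf='(empty)' undo_depth=0 redo_depth=1

Answer: no yes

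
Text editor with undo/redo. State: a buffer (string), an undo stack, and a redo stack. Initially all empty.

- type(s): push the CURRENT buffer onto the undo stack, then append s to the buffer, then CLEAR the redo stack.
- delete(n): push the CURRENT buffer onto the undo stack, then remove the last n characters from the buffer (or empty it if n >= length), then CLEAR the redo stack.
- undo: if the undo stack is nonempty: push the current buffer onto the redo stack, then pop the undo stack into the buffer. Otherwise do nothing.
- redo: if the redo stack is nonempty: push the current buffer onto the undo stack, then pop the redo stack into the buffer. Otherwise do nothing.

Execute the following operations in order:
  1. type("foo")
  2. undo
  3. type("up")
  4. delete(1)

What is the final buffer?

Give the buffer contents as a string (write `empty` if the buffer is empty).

After op 1 (type): buf='foo' undo_depth=1 redo_depth=0
After op 2 (undo): buf='(empty)' undo_depth=0 redo_depth=1
After op 3 (type): buf='up' undo_depth=1 redo_depth=0
After op 4 (delete): buf='u' undo_depth=2 redo_depth=0

Answer: u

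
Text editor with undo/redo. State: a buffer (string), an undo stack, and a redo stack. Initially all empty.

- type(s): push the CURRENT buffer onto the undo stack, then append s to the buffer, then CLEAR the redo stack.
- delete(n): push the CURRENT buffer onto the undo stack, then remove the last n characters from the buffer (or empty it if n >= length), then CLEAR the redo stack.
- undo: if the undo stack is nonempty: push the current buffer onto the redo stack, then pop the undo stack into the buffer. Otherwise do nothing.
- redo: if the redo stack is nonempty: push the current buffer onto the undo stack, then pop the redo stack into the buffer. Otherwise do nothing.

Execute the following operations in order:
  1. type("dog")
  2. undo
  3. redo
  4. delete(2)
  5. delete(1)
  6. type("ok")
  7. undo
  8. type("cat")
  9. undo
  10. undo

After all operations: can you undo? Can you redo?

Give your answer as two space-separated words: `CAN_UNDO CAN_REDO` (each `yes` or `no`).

After op 1 (type): buf='dog' undo_depth=1 redo_depth=0
After op 2 (undo): buf='(empty)' undo_depth=0 redo_depth=1
After op 3 (redo): buf='dog' undo_depth=1 redo_depth=0
After op 4 (delete): buf='d' undo_depth=2 redo_depth=0
After op 5 (delete): buf='(empty)' undo_depth=3 redo_depth=0
After op 6 (type): buf='ok' undo_depth=4 redo_depth=0
After op 7 (undo): buf='(empty)' undo_depth=3 redo_depth=1
After op 8 (type): buf='cat' undo_depth=4 redo_depth=0
After op 9 (undo): buf='(empty)' undo_depth=3 redo_depth=1
After op 10 (undo): buf='d' undo_depth=2 redo_depth=2

Answer: yes yes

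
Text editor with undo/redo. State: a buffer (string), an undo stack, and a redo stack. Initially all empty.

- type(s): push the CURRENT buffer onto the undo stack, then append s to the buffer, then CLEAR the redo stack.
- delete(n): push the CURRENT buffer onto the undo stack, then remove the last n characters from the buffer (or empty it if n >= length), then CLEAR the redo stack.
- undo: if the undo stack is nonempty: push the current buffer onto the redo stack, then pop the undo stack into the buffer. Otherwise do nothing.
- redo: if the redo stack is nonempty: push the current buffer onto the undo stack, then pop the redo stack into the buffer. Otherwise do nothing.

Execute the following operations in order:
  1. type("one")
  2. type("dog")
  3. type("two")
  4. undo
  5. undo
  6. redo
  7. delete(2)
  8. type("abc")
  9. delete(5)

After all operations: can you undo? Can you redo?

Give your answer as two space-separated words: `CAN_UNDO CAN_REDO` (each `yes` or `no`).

After op 1 (type): buf='one' undo_depth=1 redo_depth=0
After op 2 (type): buf='onedog' undo_depth=2 redo_depth=0
After op 3 (type): buf='onedogtwo' undo_depth=3 redo_depth=0
After op 4 (undo): buf='onedog' undo_depth=2 redo_depth=1
After op 5 (undo): buf='one' undo_depth=1 redo_depth=2
After op 6 (redo): buf='onedog' undo_depth=2 redo_depth=1
After op 7 (delete): buf='oned' undo_depth=3 redo_depth=0
After op 8 (type): buf='onedabc' undo_depth=4 redo_depth=0
After op 9 (delete): buf='on' undo_depth=5 redo_depth=0

Answer: yes no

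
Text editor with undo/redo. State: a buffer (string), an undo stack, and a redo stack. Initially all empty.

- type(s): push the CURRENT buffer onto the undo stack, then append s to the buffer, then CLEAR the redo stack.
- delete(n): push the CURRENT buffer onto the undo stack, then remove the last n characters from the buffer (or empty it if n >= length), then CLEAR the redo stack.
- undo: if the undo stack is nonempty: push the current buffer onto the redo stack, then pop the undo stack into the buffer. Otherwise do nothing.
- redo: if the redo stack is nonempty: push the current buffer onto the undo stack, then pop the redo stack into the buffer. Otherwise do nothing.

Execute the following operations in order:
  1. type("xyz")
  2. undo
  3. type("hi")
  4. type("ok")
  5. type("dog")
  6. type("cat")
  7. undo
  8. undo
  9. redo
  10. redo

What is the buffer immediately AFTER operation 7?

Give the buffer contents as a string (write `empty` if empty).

After op 1 (type): buf='xyz' undo_depth=1 redo_depth=0
After op 2 (undo): buf='(empty)' undo_depth=0 redo_depth=1
After op 3 (type): buf='hi' undo_depth=1 redo_depth=0
After op 4 (type): buf='hiok' undo_depth=2 redo_depth=0
After op 5 (type): buf='hiokdog' undo_depth=3 redo_depth=0
After op 6 (type): buf='hiokdogcat' undo_depth=4 redo_depth=0
After op 7 (undo): buf='hiokdog' undo_depth=3 redo_depth=1

Answer: hiokdog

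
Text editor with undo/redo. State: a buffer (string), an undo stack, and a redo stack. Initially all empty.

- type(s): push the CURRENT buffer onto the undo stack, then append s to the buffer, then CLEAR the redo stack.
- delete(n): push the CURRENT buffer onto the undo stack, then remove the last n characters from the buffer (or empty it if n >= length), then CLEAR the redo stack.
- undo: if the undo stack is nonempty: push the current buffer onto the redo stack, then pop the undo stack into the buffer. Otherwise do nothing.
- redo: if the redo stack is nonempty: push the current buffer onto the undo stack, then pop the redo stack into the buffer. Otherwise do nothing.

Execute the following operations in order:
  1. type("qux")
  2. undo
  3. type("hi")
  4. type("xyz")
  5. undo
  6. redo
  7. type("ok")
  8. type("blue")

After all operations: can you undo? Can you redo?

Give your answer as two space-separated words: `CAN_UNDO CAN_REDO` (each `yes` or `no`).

After op 1 (type): buf='qux' undo_depth=1 redo_depth=0
After op 2 (undo): buf='(empty)' undo_depth=0 redo_depth=1
After op 3 (type): buf='hi' undo_depth=1 redo_depth=0
After op 4 (type): buf='hixyz' undo_depth=2 redo_depth=0
After op 5 (undo): buf='hi' undo_depth=1 redo_depth=1
After op 6 (redo): buf='hixyz' undo_depth=2 redo_depth=0
After op 7 (type): buf='hixyzok' undo_depth=3 redo_depth=0
After op 8 (type): buf='hixyzokblue' undo_depth=4 redo_depth=0

Answer: yes no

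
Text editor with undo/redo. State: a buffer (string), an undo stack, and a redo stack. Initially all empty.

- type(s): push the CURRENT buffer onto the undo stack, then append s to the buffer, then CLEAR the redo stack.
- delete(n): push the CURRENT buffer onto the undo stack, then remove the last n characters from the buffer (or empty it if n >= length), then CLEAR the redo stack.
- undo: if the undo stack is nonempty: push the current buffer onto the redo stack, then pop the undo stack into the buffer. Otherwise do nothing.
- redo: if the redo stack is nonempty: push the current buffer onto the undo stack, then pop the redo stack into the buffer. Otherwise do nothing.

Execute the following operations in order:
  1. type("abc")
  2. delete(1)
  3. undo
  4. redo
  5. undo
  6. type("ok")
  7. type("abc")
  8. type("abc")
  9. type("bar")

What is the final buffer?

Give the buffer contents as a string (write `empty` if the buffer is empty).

Answer: abcokabcabcbar

Derivation:
After op 1 (type): buf='abc' undo_depth=1 redo_depth=0
After op 2 (delete): buf='ab' undo_depth=2 redo_depth=0
After op 3 (undo): buf='abc' undo_depth=1 redo_depth=1
After op 4 (redo): buf='ab' undo_depth=2 redo_depth=0
After op 5 (undo): buf='abc' undo_depth=1 redo_depth=1
After op 6 (type): buf='abcok' undo_depth=2 redo_depth=0
After op 7 (type): buf='abcokabc' undo_depth=3 redo_depth=0
After op 8 (type): buf='abcokabcabc' undo_depth=4 redo_depth=0
After op 9 (type): buf='abcokabcabcbar' undo_depth=5 redo_depth=0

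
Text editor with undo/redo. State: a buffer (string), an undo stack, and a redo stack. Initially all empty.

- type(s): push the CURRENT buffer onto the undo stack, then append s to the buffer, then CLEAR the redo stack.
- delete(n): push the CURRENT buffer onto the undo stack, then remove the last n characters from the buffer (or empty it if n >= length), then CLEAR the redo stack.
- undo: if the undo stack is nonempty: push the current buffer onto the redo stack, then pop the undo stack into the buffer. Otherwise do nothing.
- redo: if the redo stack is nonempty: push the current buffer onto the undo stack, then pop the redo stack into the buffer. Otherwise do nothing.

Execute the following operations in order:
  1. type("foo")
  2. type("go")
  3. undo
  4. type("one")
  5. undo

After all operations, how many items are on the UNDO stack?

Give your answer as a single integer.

Answer: 1

Derivation:
After op 1 (type): buf='foo' undo_depth=1 redo_depth=0
After op 2 (type): buf='foogo' undo_depth=2 redo_depth=0
After op 3 (undo): buf='foo' undo_depth=1 redo_depth=1
After op 4 (type): buf='fooone' undo_depth=2 redo_depth=0
After op 5 (undo): buf='foo' undo_depth=1 redo_depth=1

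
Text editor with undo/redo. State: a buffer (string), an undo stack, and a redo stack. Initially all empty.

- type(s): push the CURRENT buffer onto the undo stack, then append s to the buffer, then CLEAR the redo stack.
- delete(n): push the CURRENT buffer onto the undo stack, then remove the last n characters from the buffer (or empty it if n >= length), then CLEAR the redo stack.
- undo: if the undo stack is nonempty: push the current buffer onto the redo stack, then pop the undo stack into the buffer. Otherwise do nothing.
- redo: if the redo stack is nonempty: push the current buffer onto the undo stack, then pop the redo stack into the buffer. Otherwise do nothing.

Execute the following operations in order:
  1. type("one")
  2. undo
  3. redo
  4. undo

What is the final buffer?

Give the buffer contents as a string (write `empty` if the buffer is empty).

After op 1 (type): buf='one' undo_depth=1 redo_depth=0
After op 2 (undo): buf='(empty)' undo_depth=0 redo_depth=1
After op 3 (redo): buf='one' undo_depth=1 redo_depth=0
After op 4 (undo): buf='(empty)' undo_depth=0 redo_depth=1

Answer: empty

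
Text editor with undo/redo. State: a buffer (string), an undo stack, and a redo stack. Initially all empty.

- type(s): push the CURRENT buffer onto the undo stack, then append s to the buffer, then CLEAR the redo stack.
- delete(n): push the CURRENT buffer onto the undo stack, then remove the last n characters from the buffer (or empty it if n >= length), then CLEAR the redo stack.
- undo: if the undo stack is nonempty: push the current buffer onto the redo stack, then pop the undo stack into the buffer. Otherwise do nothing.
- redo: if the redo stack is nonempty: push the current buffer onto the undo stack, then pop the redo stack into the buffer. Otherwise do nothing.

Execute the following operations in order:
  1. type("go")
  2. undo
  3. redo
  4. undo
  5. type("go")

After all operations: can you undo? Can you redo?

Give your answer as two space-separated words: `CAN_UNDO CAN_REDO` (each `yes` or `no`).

Answer: yes no

Derivation:
After op 1 (type): buf='go' undo_depth=1 redo_depth=0
After op 2 (undo): buf='(empty)' undo_depth=0 redo_depth=1
After op 3 (redo): buf='go' undo_depth=1 redo_depth=0
After op 4 (undo): buf='(empty)' undo_depth=0 redo_depth=1
After op 5 (type): buf='go' undo_depth=1 redo_depth=0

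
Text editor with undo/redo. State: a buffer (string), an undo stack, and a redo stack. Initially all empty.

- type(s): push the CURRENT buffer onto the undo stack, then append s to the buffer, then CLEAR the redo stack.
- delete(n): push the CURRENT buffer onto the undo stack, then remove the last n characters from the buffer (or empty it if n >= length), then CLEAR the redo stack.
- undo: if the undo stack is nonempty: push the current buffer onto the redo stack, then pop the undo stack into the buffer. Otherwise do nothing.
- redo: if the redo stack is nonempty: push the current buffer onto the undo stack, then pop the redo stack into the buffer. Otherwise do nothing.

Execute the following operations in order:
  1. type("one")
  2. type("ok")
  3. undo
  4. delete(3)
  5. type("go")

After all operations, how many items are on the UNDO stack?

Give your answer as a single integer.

Answer: 3

Derivation:
After op 1 (type): buf='one' undo_depth=1 redo_depth=0
After op 2 (type): buf='oneok' undo_depth=2 redo_depth=0
After op 3 (undo): buf='one' undo_depth=1 redo_depth=1
After op 4 (delete): buf='(empty)' undo_depth=2 redo_depth=0
After op 5 (type): buf='go' undo_depth=3 redo_depth=0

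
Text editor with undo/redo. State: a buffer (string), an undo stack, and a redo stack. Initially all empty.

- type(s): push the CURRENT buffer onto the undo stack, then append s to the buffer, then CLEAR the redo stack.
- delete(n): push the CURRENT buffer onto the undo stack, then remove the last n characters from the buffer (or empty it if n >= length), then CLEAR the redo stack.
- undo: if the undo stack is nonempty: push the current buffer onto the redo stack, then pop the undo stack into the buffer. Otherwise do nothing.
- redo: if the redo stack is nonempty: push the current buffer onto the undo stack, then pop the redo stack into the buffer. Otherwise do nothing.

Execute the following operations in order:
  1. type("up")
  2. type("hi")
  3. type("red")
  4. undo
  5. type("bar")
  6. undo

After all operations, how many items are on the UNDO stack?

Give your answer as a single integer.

After op 1 (type): buf='up' undo_depth=1 redo_depth=0
After op 2 (type): buf='uphi' undo_depth=2 redo_depth=0
After op 3 (type): buf='uphired' undo_depth=3 redo_depth=0
After op 4 (undo): buf='uphi' undo_depth=2 redo_depth=1
After op 5 (type): buf='uphibar' undo_depth=3 redo_depth=0
After op 6 (undo): buf='uphi' undo_depth=2 redo_depth=1

Answer: 2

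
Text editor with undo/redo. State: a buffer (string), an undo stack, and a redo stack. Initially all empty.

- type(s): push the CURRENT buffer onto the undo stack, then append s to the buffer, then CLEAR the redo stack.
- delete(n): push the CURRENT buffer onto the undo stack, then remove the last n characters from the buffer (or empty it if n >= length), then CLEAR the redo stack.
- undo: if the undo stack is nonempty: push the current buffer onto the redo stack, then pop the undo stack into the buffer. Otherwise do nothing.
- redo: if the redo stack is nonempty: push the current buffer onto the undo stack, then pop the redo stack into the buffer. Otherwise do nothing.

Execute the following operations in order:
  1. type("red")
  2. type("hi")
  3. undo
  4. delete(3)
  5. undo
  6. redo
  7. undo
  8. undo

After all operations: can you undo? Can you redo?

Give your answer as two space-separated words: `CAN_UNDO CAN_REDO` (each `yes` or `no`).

Answer: no yes

Derivation:
After op 1 (type): buf='red' undo_depth=1 redo_depth=0
After op 2 (type): buf='redhi' undo_depth=2 redo_depth=0
After op 3 (undo): buf='red' undo_depth=1 redo_depth=1
After op 4 (delete): buf='(empty)' undo_depth=2 redo_depth=0
After op 5 (undo): buf='red' undo_depth=1 redo_depth=1
After op 6 (redo): buf='(empty)' undo_depth=2 redo_depth=0
After op 7 (undo): buf='red' undo_depth=1 redo_depth=1
After op 8 (undo): buf='(empty)' undo_depth=0 redo_depth=2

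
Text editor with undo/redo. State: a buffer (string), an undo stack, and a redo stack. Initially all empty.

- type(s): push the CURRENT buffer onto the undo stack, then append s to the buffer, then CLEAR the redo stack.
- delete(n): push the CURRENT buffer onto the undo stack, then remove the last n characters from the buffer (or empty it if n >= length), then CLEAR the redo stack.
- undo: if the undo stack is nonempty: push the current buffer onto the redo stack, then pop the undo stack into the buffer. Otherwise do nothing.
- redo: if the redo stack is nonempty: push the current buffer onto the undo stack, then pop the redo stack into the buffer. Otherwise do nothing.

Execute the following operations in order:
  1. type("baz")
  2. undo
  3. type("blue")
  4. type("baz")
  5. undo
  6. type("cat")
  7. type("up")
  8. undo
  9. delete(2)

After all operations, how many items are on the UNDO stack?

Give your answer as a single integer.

After op 1 (type): buf='baz' undo_depth=1 redo_depth=0
After op 2 (undo): buf='(empty)' undo_depth=0 redo_depth=1
After op 3 (type): buf='blue' undo_depth=1 redo_depth=0
After op 4 (type): buf='bluebaz' undo_depth=2 redo_depth=0
After op 5 (undo): buf='blue' undo_depth=1 redo_depth=1
After op 6 (type): buf='bluecat' undo_depth=2 redo_depth=0
After op 7 (type): buf='bluecatup' undo_depth=3 redo_depth=0
After op 8 (undo): buf='bluecat' undo_depth=2 redo_depth=1
After op 9 (delete): buf='bluec' undo_depth=3 redo_depth=0

Answer: 3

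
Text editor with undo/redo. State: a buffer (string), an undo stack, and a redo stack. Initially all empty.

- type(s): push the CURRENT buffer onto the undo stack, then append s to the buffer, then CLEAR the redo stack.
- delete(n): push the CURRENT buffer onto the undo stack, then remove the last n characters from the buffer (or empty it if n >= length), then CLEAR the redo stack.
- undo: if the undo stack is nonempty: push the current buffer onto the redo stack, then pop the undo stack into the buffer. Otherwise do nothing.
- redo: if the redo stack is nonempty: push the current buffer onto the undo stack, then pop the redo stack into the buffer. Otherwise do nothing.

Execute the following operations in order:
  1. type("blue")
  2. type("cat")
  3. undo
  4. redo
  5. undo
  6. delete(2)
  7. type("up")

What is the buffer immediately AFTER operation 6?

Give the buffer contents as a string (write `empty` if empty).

After op 1 (type): buf='blue' undo_depth=1 redo_depth=0
After op 2 (type): buf='bluecat' undo_depth=2 redo_depth=0
After op 3 (undo): buf='blue' undo_depth=1 redo_depth=1
After op 4 (redo): buf='bluecat' undo_depth=2 redo_depth=0
After op 5 (undo): buf='blue' undo_depth=1 redo_depth=1
After op 6 (delete): buf='bl' undo_depth=2 redo_depth=0

Answer: bl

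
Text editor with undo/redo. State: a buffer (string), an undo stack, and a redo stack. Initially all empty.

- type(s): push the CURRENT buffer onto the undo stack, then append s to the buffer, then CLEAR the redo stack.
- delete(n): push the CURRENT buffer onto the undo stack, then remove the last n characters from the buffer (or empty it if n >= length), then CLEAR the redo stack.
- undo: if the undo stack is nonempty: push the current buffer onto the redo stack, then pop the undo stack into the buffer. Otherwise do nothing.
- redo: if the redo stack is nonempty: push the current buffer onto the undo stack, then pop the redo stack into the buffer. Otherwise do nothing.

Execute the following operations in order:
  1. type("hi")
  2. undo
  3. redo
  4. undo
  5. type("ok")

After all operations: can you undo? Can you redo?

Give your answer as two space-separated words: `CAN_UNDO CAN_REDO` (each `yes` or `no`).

After op 1 (type): buf='hi' undo_depth=1 redo_depth=0
After op 2 (undo): buf='(empty)' undo_depth=0 redo_depth=1
After op 3 (redo): buf='hi' undo_depth=1 redo_depth=0
After op 4 (undo): buf='(empty)' undo_depth=0 redo_depth=1
After op 5 (type): buf='ok' undo_depth=1 redo_depth=0

Answer: yes no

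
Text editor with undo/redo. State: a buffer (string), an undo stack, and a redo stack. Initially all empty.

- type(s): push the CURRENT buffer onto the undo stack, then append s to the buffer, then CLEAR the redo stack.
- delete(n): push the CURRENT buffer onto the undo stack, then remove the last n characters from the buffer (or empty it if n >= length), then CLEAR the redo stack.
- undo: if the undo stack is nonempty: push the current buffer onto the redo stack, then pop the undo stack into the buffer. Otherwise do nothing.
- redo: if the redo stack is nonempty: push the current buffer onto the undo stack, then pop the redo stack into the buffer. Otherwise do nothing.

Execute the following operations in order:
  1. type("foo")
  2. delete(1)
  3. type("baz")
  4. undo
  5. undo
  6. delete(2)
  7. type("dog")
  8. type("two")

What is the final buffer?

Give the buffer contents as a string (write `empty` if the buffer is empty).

After op 1 (type): buf='foo' undo_depth=1 redo_depth=0
After op 2 (delete): buf='fo' undo_depth=2 redo_depth=0
After op 3 (type): buf='fobaz' undo_depth=3 redo_depth=0
After op 4 (undo): buf='fo' undo_depth=2 redo_depth=1
After op 5 (undo): buf='foo' undo_depth=1 redo_depth=2
After op 6 (delete): buf='f' undo_depth=2 redo_depth=0
After op 7 (type): buf='fdog' undo_depth=3 redo_depth=0
After op 8 (type): buf='fdogtwo' undo_depth=4 redo_depth=0

Answer: fdogtwo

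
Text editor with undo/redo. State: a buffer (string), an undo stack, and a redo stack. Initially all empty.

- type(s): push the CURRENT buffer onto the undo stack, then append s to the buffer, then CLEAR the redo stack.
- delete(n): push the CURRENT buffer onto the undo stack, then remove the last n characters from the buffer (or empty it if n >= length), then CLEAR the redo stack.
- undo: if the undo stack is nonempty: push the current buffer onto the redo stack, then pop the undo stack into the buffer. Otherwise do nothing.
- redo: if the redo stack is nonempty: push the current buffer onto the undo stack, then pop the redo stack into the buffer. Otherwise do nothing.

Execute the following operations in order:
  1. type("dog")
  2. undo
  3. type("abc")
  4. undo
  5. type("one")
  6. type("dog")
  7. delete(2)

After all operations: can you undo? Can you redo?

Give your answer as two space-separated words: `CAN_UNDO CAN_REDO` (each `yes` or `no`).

Answer: yes no

Derivation:
After op 1 (type): buf='dog' undo_depth=1 redo_depth=0
After op 2 (undo): buf='(empty)' undo_depth=0 redo_depth=1
After op 3 (type): buf='abc' undo_depth=1 redo_depth=0
After op 4 (undo): buf='(empty)' undo_depth=0 redo_depth=1
After op 5 (type): buf='one' undo_depth=1 redo_depth=0
After op 6 (type): buf='onedog' undo_depth=2 redo_depth=0
After op 7 (delete): buf='oned' undo_depth=3 redo_depth=0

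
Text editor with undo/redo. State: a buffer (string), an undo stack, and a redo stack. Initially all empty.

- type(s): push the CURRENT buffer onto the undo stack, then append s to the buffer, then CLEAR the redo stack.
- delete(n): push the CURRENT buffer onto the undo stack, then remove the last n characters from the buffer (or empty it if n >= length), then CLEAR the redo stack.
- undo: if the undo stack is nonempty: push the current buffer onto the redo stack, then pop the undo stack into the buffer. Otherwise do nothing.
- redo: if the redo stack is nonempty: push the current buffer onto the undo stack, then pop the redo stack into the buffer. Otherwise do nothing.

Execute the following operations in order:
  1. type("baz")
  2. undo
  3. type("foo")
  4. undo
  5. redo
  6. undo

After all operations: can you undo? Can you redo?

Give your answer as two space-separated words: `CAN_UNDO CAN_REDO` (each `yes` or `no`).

After op 1 (type): buf='baz' undo_depth=1 redo_depth=0
After op 2 (undo): buf='(empty)' undo_depth=0 redo_depth=1
After op 3 (type): buf='foo' undo_depth=1 redo_depth=0
After op 4 (undo): buf='(empty)' undo_depth=0 redo_depth=1
After op 5 (redo): buf='foo' undo_depth=1 redo_depth=0
After op 6 (undo): buf='(empty)' undo_depth=0 redo_depth=1

Answer: no yes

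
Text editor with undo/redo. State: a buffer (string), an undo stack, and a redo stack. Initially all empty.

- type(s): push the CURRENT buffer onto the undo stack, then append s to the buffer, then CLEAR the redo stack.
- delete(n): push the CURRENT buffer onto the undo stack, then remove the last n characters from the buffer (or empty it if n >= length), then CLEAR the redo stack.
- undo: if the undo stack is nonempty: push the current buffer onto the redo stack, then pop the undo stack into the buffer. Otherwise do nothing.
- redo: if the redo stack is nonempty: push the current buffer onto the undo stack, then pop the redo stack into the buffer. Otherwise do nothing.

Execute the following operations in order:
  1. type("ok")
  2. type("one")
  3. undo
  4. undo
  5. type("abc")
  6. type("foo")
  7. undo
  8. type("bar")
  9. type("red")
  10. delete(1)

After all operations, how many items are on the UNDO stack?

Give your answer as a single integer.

Answer: 4

Derivation:
After op 1 (type): buf='ok' undo_depth=1 redo_depth=0
After op 2 (type): buf='okone' undo_depth=2 redo_depth=0
After op 3 (undo): buf='ok' undo_depth=1 redo_depth=1
After op 4 (undo): buf='(empty)' undo_depth=0 redo_depth=2
After op 5 (type): buf='abc' undo_depth=1 redo_depth=0
After op 6 (type): buf='abcfoo' undo_depth=2 redo_depth=0
After op 7 (undo): buf='abc' undo_depth=1 redo_depth=1
After op 8 (type): buf='abcbar' undo_depth=2 redo_depth=0
After op 9 (type): buf='abcbarred' undo_depth=3 redo_depth=0
After op 10 (delete): buf='abcbarre' undo_depth=4 redo_depth=0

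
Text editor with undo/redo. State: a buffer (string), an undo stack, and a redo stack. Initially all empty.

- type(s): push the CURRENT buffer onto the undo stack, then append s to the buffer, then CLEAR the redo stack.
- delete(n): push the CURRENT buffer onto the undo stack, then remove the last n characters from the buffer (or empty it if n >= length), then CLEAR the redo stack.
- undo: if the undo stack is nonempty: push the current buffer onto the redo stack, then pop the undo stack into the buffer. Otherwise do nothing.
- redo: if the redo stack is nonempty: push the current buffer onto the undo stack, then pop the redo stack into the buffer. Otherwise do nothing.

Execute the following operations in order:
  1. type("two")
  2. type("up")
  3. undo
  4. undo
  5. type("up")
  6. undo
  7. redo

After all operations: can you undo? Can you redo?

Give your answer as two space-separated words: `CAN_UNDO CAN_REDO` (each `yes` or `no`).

Answer: yes no

Derivation:
After op 1 (type): buf='two' undo_depth=1 redo_depth=0
After op 2 (type): buf='twoup' undo_depth=2 redo_depth=0
After op 3 (undo): buf='two' undo_depth=1 redo_depth=1
After op 4 (undo): buf='(empty)' undo_depth=0 redo_depth=2
After op 5 (type): buf='up' undo_depth=1 redo_depth=0
After op 6 (undo): buf='(empty)' undo_depth=0 redo_depth=1
After op 7 (redo): buf='up' undo_depth=1 redo_depth=0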